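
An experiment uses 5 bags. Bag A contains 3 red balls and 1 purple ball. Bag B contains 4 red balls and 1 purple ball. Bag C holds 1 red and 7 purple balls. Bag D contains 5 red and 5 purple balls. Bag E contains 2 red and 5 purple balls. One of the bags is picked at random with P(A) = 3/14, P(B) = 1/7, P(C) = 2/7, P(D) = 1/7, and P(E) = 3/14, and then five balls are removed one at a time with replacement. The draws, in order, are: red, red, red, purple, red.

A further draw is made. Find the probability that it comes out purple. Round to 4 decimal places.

0.2805

The likelihood of the observed sequence under each hypothesis: P(data | bag A) = (3/4)(3/4)(3/4)(1/4)(3/4) = 0.079102; P(data | bag B) = (4/5)(4/5)(4/5)(1/5)(4/5) = 0.08192; P(data | bag C) = (1/8)(1/8)(1/8)(7/8)(1/8) = 0.00021362; P(data | bag D) = (5/10)(5/10)(5/10)(5/10)(5/10) = 0.03125; P(data | bag E) = (2/7)(2/7)(2/7)(5/7)(2/7) = 0.0047599.
Weighting by the prior gives 3/14 · 0.079102 = 0.01695, 1/7 · 0.08192 = 0.011703, 2/7 · 0.00021362 = 6.1035e-05, 1/7 · 0.03125 = 0.0044643, 3/14 · 0.0047599 = 0.00102; summing to 0.034198.
Normalising, the posterior is P(bag A | data) = 0.49565, P(bag B | data) = 0.3422, P(bag C | data) = 0.0017847, P(bag D | data) = 0.13054, P(bag E | data) = 0.029825.
So P(purple next | data) = Σ P(purple next | H) P(H | data) = (1/4)(0.49565) + (1/5)(0.3422) + (7/8)(0.0017847) + (1/2)(0.13054) + (5/7)(0.029825) = 0.28049.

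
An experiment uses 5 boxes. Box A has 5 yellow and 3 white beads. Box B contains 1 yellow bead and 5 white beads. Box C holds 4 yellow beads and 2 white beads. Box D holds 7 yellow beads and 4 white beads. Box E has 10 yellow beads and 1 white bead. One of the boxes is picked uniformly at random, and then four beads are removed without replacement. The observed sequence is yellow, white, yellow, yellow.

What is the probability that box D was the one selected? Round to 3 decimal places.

0.242

Compute the likelihood of the observed sequence for each case: P(data | box A) = (5/8)(3/7)(4/6)(3/5) = 0.10714; P(data | box B) = (1/6)(5/5)(0/4) = 0; P(data | box C) = (4/6)(2/5)(3/4)(2/3) = 0.13333; P(data | box D) = (7/11)(4/10)(6/9)(5/8) = 0.10606; P(data | box E) = (10/11)(1/10)(9/9)(8/8) = 0.090909.
Multiplying each by its prior: 1/5 · 0.10714 = 0.021429, 1/5 · 0 = 0, 1/5 · 0.13333 = 0.026667, 1/5 · 0.10606 = 0.021212, 1/5 · 0.090909 = 0.018182; these sum to 0.087489.
So P(box D | data) = (0.021212) / (0.087489) = 0.24245.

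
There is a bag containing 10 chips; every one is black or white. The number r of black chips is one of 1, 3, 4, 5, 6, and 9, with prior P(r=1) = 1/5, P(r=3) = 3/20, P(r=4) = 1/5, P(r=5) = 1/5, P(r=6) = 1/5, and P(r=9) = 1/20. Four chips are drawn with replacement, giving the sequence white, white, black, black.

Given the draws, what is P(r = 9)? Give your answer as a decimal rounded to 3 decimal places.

Under each hypothesis, the probability of the observed sequence is: P(data | r = 1) = (9/10)(9/10)(1/10)(1/10) = 0.0081; P(data | r = 3) = (7/10)(7/10)(3/10)(3/10) = 0.0441; P(data | r = 4) = (6/10)(6/10)(4/10)(4/10) = 0.0576; P(data | r = 5) = (5/10)(5/10)(5/10)(5/10) = 0.0625; P(data | r = 6) = (4/10)(4/10)(6/10)(6/10) = 0.0576; P(data | r = 9) = (1/10)(1/10)(9/10)(9/10) = 0.0081.
Weighting by the prior gives 1/5 · 0.0081 = 0.00162, 3/20 · 0.0441 = 0.006615, 1/5 · 0.0576 = 0.01152, 1/5 · 0.0625 = 0.0125, 1/5 · 0.0576 = 0.01152, 1/20 · 0.0081 = 0.000405; these sum to 0.04418.
Hence P(r = 9 | data) = (0.000405) / (0.04418) = 0.009167.

0.009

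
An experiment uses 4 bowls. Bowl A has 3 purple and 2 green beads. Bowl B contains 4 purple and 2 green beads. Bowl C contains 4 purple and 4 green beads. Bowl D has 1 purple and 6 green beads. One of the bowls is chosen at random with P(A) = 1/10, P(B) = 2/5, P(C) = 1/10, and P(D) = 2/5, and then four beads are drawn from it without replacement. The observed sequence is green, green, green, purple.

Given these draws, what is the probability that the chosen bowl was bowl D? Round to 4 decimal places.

0.9091

The likelihood of the observed sequence under each hypothesis: P(data | bowl A) = (2/5)(1/4)(0/3) = 0; P(data | bowl B) = (2/6)(1/5)(0/4) = 0; P(data | bowl C) = (4/8)(3/7)(2/6)(4/5) = 2/35; P(data | bowl D) = (6/7)(5/6)(4/5)(1/4) = 1/7.
The prior-weighted likelihoods are 1/10 · 0 = 0, 2/5 · 0 = 0, 1/10 · 2/35 = 1/175, 2/5 · 1/7 = 2/35; these sum to 11/175.
Therefore the posterior P(bowl D | data) = (2/35) / (11/175) = 10/11.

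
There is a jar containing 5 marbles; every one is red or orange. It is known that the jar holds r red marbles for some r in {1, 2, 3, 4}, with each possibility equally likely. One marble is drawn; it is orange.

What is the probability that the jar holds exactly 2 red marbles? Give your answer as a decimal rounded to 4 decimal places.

For each hypothesis, P(data | H) works out to: P(data | r = 1) = (4/5) = 4/5; P(data | r = 2) = (3/5) = 3/5; P(data | r = 3) = (2/5) = 2/5; P(data | r = 4) = (1/5) = 1/5.
Multiplying each by its prior: 1/4 · 4/5 = 1/5, 1/4 · 3/5 = 3/20, 1/4 · 2/5 = 1/10, 1/4 · 1/5 = 1/20; these sum to 1/2.
Therefore the posterior P(r = 2 | data) = (3/20) / (1/2) = 3/10.

0.3000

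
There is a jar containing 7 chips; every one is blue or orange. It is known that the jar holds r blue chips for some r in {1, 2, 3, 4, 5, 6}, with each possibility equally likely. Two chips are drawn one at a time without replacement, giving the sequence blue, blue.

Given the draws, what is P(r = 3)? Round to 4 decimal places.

0.0857

For each hypothesis, P(data | H) works out to: P(data | r = 1) = (1/7)(0/6) = 0; P(data | r = 2) = (2/7)(1/6) = 1/21; P(data | r = 3) = (3/7)(2/6) = 1/7; P(data | r = 4) = (4/7)(3/6) = 2/7; P(data | r = 5) = (5/7)(4/6) = 10/21; P(data | r = 6) = (6/7)(5/6) = 5/7.
Multiplying each by its prior: 1/6 · 0 = 0, 1/6 · 1/21 = 1/126, 1/6 · 1/7 = 1/42, 1/6 · 2/7 = 1/21, 1/6 · 10/21 = 5/63, 1/6 · 5/7 = 5/42; these sum to 5/18.
Therefore the posterior P(r = 3 | data) = (1/42) / (5/18) = 3/35.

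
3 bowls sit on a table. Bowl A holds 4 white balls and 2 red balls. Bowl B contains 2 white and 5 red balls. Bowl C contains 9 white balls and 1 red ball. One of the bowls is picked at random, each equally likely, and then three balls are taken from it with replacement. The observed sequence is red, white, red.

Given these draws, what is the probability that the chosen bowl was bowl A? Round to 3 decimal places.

0.324

Under each hypothesis, the probability of the observed sequence is: P(data | bowl A) = (2/6)(4/6)(2/6) = 0.074074; P(data | bowl B) = (5/7)(2/7)(5/7) = 0.14577; P(data | bowl C) = (1/10)(9/10)(1/10) = 0.009.
Multiplying each by its prior: 1/3 · 0.074074 = 0.024691, 1/3 · 0.14577 = 0.048591, 1/3 · 0.009 = 0.003; these sum to 0.076282.
So P(bowl A | data) = (0.024691) / (0.076282) = 0.32368.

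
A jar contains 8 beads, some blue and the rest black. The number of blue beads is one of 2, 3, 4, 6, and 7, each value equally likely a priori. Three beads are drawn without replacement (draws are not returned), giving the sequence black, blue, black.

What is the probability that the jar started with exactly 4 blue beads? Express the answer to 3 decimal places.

0.267

The likelihood of the observed sequence under each hypothesis: P(data | r = 2) = (6/8)(2/7)(5/6) = 5/28; P(data | r = 3) = (5/8)(3/7)(4/6) = 5/28; P(data | r = 4) = (4/8)(4/7)(3/6) = 1/7; P(data | r = 6) = (2/8)(6/7)(1/6) = 1/28; P(data | r = 7) = (1/8)(7/7)(0/6) = 0.
Weighting by the prior gives 1/5 · 5/28 = 1/28, 1/5 · 5/28 = 1/28, 1/5 · 1/7 = 1/35, 1/5 · 1/28 = 1/140, 1/5 · 0 = 0; summing to 3/28.
Hence P(r = 4 | data) = (1/35) / (3/28) = 4/15.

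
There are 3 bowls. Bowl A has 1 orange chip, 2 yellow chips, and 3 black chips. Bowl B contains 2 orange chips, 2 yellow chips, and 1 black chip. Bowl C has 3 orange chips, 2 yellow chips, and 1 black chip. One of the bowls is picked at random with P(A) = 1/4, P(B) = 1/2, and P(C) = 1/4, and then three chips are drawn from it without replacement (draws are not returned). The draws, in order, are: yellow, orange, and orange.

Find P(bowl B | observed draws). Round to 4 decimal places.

0.5714

Under each hypothesis, the probability of the observed sequence is: P(data | bowl A) = (2/6)(1/5)(0/4) = 0; P(data | bowl B) = (2/5)(2/4)(1/3) = 1/15; P(data | bowl C) = (2/6)(3/5)(2/4) = 1/10.
Multiplying each by its prior: 1/4 · 0 = 0, 1/2 · 1/15 = 1/30, 1/4 · 1/10 = 1/40; with total 7/120.
Therefore the posterior P(bowl B | data) = (1/30) / (7/120) = 4/7.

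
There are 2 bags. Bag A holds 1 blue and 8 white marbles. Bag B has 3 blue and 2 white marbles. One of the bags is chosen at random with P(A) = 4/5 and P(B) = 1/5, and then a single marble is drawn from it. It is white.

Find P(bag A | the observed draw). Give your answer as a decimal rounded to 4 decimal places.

The likelihood of this draw under each hypothesis: P(data | bag A) = (8/9) = 8/9; P(data | bag B) = (2/5) = 2/5.
Weighting by the prior gives 4/5 · 8/9 = 32/45, 1/5 · 2/5 = 2/25; summing to 178/225.
Therefore the posterior P(bag A | data) = (32/45) / (178/225) = 80/89.

0.8989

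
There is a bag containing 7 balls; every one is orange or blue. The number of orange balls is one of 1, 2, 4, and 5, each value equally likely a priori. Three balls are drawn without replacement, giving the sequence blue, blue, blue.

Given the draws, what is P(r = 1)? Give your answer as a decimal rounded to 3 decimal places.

The likelihood of the observed sequence under each hypothesis: P(data | r = 1) = (6/7)(5/6)(4/5) = 4/7; P(data | r = 2) = (5/7)(4/6)(3/5) = 2/7; P(data | r = 4) = (3/7)(2/6)(1/5) = 1/35; P(data | r = 5) = (2/7)(1/6)(0/5) = 0.
Weighting by the prior gives 1/4 · 4/7 = 1/7, 1/4 · 2/7 = 1/14, 1/4 · 1/35 = 1/140, 1/4 · 0 = 0; summing to 31/140.
Hence P(r = 1 | data) = (1/7) / (31/140) = 20/31.

0.645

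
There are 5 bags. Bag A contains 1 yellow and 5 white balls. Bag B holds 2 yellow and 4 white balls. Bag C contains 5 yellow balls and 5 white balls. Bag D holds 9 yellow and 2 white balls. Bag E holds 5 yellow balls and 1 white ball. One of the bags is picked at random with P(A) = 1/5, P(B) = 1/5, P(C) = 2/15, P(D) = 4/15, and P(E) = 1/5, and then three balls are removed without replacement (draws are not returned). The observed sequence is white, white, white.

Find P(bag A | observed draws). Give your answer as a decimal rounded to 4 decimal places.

0.6618

Compute the likelihood of the observed sequence for each case: P(data | bag A) = (5/6)(4/5)(3/4) = 1/2; P(data | bag B) = (4/6)(3/5)(2/4) = 1/5; P(data | bag C) = (5/10)(4/9)(3/8) = 1/12; P(data | bag D) = (2/11)(1/10)(0/9) = 0; P(data | bag E) = (1/6)(0/5) = 0.
The prior-weighted likelihoods are 1/5 · 1/2 = 1/10, 1/5 · 1/5 = 1/25, 2/15 · 1/12 = 1/90, 4/15 · 0 = 0, 1/5 · 0 = 0; summing to 34/225.
Therefore the posterior P(bag A | data) = (1/10) / (34/225) = 45/68.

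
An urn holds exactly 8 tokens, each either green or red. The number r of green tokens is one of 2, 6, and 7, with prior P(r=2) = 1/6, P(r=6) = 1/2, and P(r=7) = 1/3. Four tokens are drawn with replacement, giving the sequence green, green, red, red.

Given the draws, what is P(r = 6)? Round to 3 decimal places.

Under each hypothesis, the probability of the observed sequence is: P(data | r = 2) = (2/8)(2/8)(6/8)(6/8) = 0.035156; P(data | r = 6) = (6/8)(6/8)(2/8)(2/8) = 0.035156; P(data | r = 7) = (7/8)(7/8)(1/8)(1/8) = 0.011963.
Multiplying each by its prior: 1/6 · 0.035156 = 0.0058594, 1/2 · 0.035156 = 0.017578, 1/3 · 0.011963 = 0.0039876; summing to 0.027425.
So P(r = 6 | data) = (0.017578) / (0.027425) = 0.64095.

0.641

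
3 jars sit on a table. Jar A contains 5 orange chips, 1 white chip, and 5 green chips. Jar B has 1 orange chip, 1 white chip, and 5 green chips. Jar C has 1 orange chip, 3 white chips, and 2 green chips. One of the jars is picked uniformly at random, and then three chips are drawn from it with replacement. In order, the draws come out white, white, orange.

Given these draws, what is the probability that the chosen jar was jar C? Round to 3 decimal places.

Compute the likelihood of the observed sequence for each case: P(data | jar A) = (1/11)(1/11)(5/11) = 0.0037566; P(data | jar B) = (1/7)(1/7)(1/7) = 0.0029155; P(data | jar C) = (3/6)(3/6)(1/6) = 0.041667.
The prior-weighted likelihoods are 1/3 · 0.0037566 = 0.0012522, 1/3 · 0.0029155 = 0.00097182, 1/3 · 0.041667 = 0.013889; these sum to 0.016113.
Hence P(jar C | data) = (0.013889) / (0.016113) = 0.86197.

0.862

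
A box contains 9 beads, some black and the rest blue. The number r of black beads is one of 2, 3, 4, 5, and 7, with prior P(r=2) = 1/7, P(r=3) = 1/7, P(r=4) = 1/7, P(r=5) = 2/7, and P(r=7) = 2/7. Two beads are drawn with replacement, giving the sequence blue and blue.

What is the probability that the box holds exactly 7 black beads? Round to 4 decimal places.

0.0533

The likelihood of the observed sequence under each hypothesis: P(data | r = 2) = (7/9)(7/9) = 49/81; P(data | r = 3) = (6/9)(6/9) = 4/9; P(data | r = 4) = (5/9)(5/9) = 25/81; P(data | r = 5) = (4/9)(4/9) = 16/81; P(data | r = 7) = (2/9)(2/9) = 4/81.
Weighting by the prior gives 1/7 · 49/81 = 7/81, 1/7 · 4/9 = 4/63, 1/7 · 25/81 = 25/567, 2/7 · 16/81 = 32/567, 2/7 · 4/81 = 8/567; summing to 50/189.
By Bayes' rule, P(r = 7 | data) = (8/567) / (50/189) = 4/75.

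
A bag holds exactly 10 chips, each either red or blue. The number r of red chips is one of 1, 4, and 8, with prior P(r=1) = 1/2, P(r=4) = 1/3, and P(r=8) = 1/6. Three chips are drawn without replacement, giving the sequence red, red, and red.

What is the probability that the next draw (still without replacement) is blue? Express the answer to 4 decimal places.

0.3571

For each hypothesis, P(data | H) works out to: P(data | r = 1) = (1/10)(0/9) = 0; P(data | r = 4) = (4/10)(3/9)(2/8) = 1/30; P(data | r = 8) = (8/10)(7/9)(6/8) = 7/15.
The prior-weighted likelihoods are 1/2 · 0 = 0, 1/3 · 1/30 = 1/90, 1/6 · 7/15 = 7/90; these sum to 4/45.
Normalising, the posterior is P(r = 1 | data) = 0, P(r = 4 | data) = 1/8, P(r = 8 | data) = 7/8.
The predictive probability is P(blue next | data) = (6/7)(1/8) + (2/7)(7/8) = 5/14.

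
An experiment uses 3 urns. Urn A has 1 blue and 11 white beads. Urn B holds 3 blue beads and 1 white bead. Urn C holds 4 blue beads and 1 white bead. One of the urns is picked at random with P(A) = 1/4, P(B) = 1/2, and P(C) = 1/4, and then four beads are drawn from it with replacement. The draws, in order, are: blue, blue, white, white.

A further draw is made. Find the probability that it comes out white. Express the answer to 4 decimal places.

0.2757

Under each hypothesis, the probability of the observed sequence is: P(data | urn A) = (1/12)(1/12)(11/12)(11/12) = 0.0058353; P(data | urn B) = (3/4)(3/4)(1/4)(1/4) = 0.035156; P(data | urn C) = (4/5)(4/5)(1/5)(1/5) = 0.0256.
The prior-weighted likelihoods are 1/4 · 0.0058353 = 0.0014588, 1/2 · 0.035156 = 0.017578, 1/4 · 0.0256 = 0.0064; with total 0.025437.
The posterior is then P(urn A | data) = 0.05735, P(urn B | data) = 0.69105, P(urn C | data) = 0.2516.
The predictive probability is P(white next | data) = (11/12)(0.05735) + (1/4)(0.69105) + (1/5)(0.2516) = 0.27565.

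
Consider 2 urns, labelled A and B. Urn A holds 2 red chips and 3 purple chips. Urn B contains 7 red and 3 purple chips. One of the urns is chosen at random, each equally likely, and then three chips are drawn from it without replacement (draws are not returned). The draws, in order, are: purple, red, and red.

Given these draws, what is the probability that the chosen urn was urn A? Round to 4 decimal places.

The likelihood of the observed sequence under each hypothesis: P(data | urn A) = (3/5)(2/4)(1/3) = 1/10; P(data | urn B) = (3/10)(7/9)(6/8) = 7/40.
Weighting by the prior gives 1/2 · 1/10 = 1/20, 1/2 · 7/40 = 7/80; with total 11/80.
So P(urn A | data) = (1/20) / (11/80) = 4/11.

0.3636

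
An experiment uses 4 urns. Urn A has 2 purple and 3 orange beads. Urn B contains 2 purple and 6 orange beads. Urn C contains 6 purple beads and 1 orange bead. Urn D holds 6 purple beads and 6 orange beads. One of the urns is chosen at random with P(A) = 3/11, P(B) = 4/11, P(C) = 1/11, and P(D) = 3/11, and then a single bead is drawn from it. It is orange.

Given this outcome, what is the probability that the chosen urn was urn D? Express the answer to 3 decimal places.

0.233

Compute the likelihood of this draw for each case: P(data | urn A) = (3/5) = 3/5; P(data | urn B) = (6/8) = 3/4; P(data | urn C) = (1/7) = 1/7; P(data | urn D) = (6/12) = 1/2.
Weighting by the prior gives 3/11 · 3/5 = 9/55, 4/11 · 3/4 = 3/11, 1/11 · 1/7 = 1/77, 3/11 · 1/2 = 3/22; these sum to 41/70.
Hence P(urn D | data) = (3/22) / (41/70) = 105/451.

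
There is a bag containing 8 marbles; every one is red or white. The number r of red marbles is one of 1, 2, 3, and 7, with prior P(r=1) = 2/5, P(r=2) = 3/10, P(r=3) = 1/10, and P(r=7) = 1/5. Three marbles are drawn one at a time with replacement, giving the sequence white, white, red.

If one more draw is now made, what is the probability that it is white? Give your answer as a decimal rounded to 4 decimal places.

The likelihood of the observed sequence under each hypothesis: P(data | r = 1) = (7/8)(7/8)(1/8) = 0.095703; P(data | r = 2) = (6/8)(6/8)(2/8) = 0.14062; P(data | r = 3) = (5/8)(5/8)(3/8) = 0.14648; P(data | r = 7) = (1/8)(1/8)(7/8) = 0.013672.
Multiplying each by its prior: 2/5 · 0.095703 = 0.038281, 3/10 · 0.14062 = 0.042188, 1/10 · 0.14648 = 0.014648, 1/5 · 0.013672 = 0.0027344; summing to 0.097852.
The posterior is then P(r = 1 | data) = 0.39122, P(r = 2 | data) = 0.43114, P(r = 3 | data) = 0.1497, P(r = 7 | data) = 0.027944.
So P(white next | data) = Σ P(white next | H) P(H | data) = (7/8)(0.39122) + (3/4)(0.43114) + (5/8)(0.1497) + (1/8)(0.027944) = 0.76272.

0.7627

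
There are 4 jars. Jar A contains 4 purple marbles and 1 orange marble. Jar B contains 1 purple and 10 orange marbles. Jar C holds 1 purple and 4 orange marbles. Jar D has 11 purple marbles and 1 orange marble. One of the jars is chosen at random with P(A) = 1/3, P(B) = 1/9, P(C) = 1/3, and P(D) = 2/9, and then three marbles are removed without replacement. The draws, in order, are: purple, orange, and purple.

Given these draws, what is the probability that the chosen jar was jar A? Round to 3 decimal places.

Compute the likelihood of the observed sequence for each case: P(data | jar A) = (4/5)(1/4)(3/3) = 1/5; P(data | jar B) = (1/11)(10/10)(0/9) = 0; P(data | jar C) = (1/5)(4/4)(0/3) = 0; P(data | jar D) = (11/12)(1/11)(10/10) = 1/12.
Multiplying each by its prior: 1/3 · 1/5 = 1/15, 1/9 · 0 = 0, 1/3 · 0 = 0, 2/9 · 1/12 = 1/54; with total 23/270.
Therefore the posterior P(jar A | data) = (1/15) / (23/270) = 18/23.

0.783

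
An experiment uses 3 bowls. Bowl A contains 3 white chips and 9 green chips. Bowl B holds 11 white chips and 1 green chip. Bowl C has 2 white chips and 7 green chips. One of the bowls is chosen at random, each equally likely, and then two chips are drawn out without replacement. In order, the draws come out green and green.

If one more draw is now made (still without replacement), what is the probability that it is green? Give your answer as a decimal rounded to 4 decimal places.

The likelihood of the observed sequence under each hypothesis: P(data | bowl A) = (9/12)(8/11) = 6/11; P(data | bowl B) = (1/12)(0/11) = 0; P(data | bowl C) = (7/9)(6/8) = 7/12.
The prior-weighted likelihoods are 1/3 · 6/11 = 2/11, 1/3 · 0 = 0, 1/3 · 7/12 = 7/36; summing to 149/396.
Dividing through by the total gives posterior P(bowl A | data) = 72/149, P(bowl B | data) = 0, P(bowl C | data) = 77/149.
The predictive probability is P(green next | data) = (7/10)(72/149) + (5/7)(77/149) = 527/745.

0.7074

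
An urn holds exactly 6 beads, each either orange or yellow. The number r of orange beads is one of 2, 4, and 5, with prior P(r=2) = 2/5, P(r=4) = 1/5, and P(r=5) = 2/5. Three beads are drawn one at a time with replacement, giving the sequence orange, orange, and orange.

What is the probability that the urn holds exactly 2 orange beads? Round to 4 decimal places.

Under each hypothesis, the probability of the observed sequence is: P(data | r = 2) = (2/6)(2/6)(2/6) = 1/27; P(data | r = 4) = (4/6)(4/6)(4/6) = 8/27; P(data | r = 5) = (5/6)(5/6)(5/6) = 125/216.
Multiplying each by its prior: 2/5 · 1/27 = 2/135, 1/5 · 8/27 = 8/135, 2/5 · 125/216 = 25/108; summing to 11/36.
By Bayes' rule, P(r = 2 | data) = (2/135) / (11/36) = 8/165.

0.0485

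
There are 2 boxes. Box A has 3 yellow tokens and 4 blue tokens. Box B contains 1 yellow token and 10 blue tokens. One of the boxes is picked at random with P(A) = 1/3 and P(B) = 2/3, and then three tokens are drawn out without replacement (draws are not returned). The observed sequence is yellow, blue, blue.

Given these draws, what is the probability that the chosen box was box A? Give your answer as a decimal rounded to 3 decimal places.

The likelihood of the observed sequence under each hypothesis: P(data | box A) = (3/7)(4/6)(3/5) = 0.17143; P(data | box B) = (1/11)(10/10)(9/9) = 0.090909.
The prior-weighted likelihoods are 1/3 · 0.17143 = 0.057143, 2/3 · 0.090909 = 0.060606; with total 0.11775.
By Bayes' rule, P(box A | data) = (0.057143) / (0.11775) = 0.48529.

0.485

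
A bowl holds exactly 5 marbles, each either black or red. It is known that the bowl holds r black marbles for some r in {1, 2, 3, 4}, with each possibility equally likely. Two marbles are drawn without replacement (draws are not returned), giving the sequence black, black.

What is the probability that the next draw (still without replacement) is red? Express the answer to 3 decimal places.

Under each hypothesis, the probability of the observed sequence is: P(data | r = 1) = (1/5)(0/4) = 0; P(data | r = 2) = (2/5)(1/4) = 1/10; P(data | r = 3) = (3/5)(2/4) = 3/10; P(data | r = 4) = (4/5)(3/4) = 3/5.
Multiplying each by its prior: 1/4 · 0 = 0, 1/4 · 1/10 = 1/40, 1/4 · 3/10 = 3/40, 1/4 · 3/5 = 3/20; summing to 1/4.
The posterior is then P(r = 1 | data) = 0, P(r = 2 | data) = 1/10, P(r = 3 | data) = 3/10, P(r = 4 | data) = 3/5.
So P(red next | data) = Σ P(red next | H) P(H | data) = (1)(1/10) + (2/3)(3/10) + (1/3)(3/5) = 1/2.

0.500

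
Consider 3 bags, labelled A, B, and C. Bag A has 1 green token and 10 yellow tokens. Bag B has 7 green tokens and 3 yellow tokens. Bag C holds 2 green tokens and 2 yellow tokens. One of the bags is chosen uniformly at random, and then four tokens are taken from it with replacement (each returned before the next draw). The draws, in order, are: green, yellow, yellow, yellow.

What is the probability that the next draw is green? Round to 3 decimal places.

0.339

The likelihood of the observed sequence under each hypothesis: P(data | bag A) = (1/11)(10/11)(10/11)(10/11) = 0.068301; P(data | bag B) = (7/10)(3/10)(3/10)(3/10) = 0.0189; P(data | bag C) = (2/4)(2/4)(2/4)(2/4) = 0.0625.
Multiplying each by its prior: 1/3 · 0.068301 = 0.022767, 1/3 · 0.0189 = 0.0063, 1/3 · 0.0625 = 0.020833; summing to 0.0499.
The posterior is then P(bag A | data) = 0.45625, P(bag B | data) = 0.12625, P(bag C | data) = 0.4175.
The predictive probability is P(green next | data) = (1/11)(0.45625) + (7/10)(0.12625) + (1/2)(0.4175) = 0.3386.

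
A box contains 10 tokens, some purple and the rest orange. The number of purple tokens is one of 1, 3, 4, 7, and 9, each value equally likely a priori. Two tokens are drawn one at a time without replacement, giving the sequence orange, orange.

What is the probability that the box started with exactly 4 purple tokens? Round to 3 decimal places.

0.200

Under each hypothesis, the probability of the observed sequence is: P(data | r = 1) = (9/10)(8/9) = 4/5; P(data | r = 3) = (7/10)(6/9) = 7/15; P(data | r = 4) = (6/10)(5/9) = 1/3; P(data | r = 7) = (3/10)(2/9) = 1/15; P(data | r = 9) = (1/10)(0/9) = 0.
The prior-weighted likelihoods are 1/5 · 4/5 = 4/25, 1/5 · 7/15 = 7/75, 1/5 · 1/3 = 1/15, 1/5 · 1/15 = 1/75, 1/5 · 0 = 0; summing to 1/3.
So P(r = 4 | data) = (1/15) / (1/3) = 1/5.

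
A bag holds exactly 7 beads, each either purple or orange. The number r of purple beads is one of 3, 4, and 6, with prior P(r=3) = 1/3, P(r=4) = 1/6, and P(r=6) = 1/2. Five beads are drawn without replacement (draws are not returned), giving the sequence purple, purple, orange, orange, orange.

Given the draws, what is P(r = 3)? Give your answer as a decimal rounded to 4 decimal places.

Compute the likelihood of the observed sequence for each case: P(data | r = 3) = (3/7)(2/6)(4/5)(3/4)(2/3) = 2/35; P(data | r = 4) = (4/7)(3/6)(3/5)(2/4)(1/3) = 1/35; P(data | r = 6) = (6/7)(5/6)(1/5)(0/4) = 0.
Weighting by the prior gives 1/3 · 2/35 = 2/105, 1/6 · 1/35 = 1/210, 1/2 · 0 = 0; summing to 1/42.
So P(r = 3 | data) = (2/105) / (1/42) = 4/5.

0.8000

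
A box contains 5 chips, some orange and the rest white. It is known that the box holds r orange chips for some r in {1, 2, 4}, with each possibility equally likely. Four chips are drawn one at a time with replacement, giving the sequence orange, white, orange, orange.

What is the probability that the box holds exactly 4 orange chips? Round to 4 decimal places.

0.6957

For each hypothesis, P(data | H) works out to: P(data | r = 1) = (1/5)(4/5)(1/5)(1/5) = 0.0064; P(data | r = 2) = (2/5)(3/5)(2/5)(2/5) = 0.0384; P(data | r = 4) = (4/5)(1/5)(4/5)(4/5) = 0.1024.
Multiplying each by its prior: 1/3 · 0.0064 = 0.0021333, 1/3 · 0.0384 = 0.0128, 1/3 · 0.1024 = 0.034133; these sum to 0.049067.
So P(r = 4 | data) = (0.034133) / (0.049067) = 0.69565.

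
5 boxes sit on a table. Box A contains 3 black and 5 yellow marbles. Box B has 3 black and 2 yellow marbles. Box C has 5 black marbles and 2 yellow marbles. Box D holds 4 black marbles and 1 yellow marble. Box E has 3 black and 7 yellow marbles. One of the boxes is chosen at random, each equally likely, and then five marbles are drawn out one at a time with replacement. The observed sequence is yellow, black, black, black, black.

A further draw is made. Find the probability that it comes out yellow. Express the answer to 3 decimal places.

0.310

The likelihood of the observed sequence under each hypothesis: P(data | box A) = (5/8)(3/8)(3/8)(3/8)(3/8) = 0.01236; P(data | box B) = (2/5)(3/5)(3/5)(3/5)(3/5) = 0.05184; P(data | box C) = (2/7)(5/7)(5/7)(5/7)(5/7) = 0.074374; P(data | box D) = (1/5)(4/5)(4/5)(4/5)(4/5) = 0.08192; P(data | box E) = (7/10)(3/10)(3/10)(3/10)(3/10) = 0.00567.
Weighting by the prior gives 1/5 · 0.01236 = 0.0024719, 1/5 · 0.05184 = 0.010368, 1/5 · 0.074374 = 0.014875, 1/5 · 0.08192 = 0.016384, 1/5 · 0.00567 = 0.001134; with total 0.045233.
Dividing through by the total gives posterior P(box A | data) = 0.054649, P(box B | data) = 0.22921, P(box C | data) = 0.32885, P(box D | data) = 0.36222, P(box E | data) = 0.02507.
The predictive probability is P(yellow next | data) = (5/8)(0.054649) + (2/5)(0.22921) + (2/7)(0.32885) + (1/5)(0.36222) + (7/10)(0.02507) = 0.30979.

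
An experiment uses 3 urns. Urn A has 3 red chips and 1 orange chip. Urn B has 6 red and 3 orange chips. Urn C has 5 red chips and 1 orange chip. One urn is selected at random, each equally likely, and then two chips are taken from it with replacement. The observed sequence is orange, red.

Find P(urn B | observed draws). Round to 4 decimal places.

Under each hypothesis, the probability of the observed sequence is: P(data | urn A) = (1/4)(3/4) = 3/16; P(data | urn B) = (3/9)(6/9) = 2/9; P(data | urn C) = (1/6)(5/6) = 5/36.
Multiplying each by its prior: 1/3 · 3/16 = 1/16, 1/3 · 2/9 = 2/27, 1/3 · 5/36 = 5/108; with total 79/432.
By Bayes' rule, P(urn B | data) = (2/27) / (79/432) = 32/79.

0.4051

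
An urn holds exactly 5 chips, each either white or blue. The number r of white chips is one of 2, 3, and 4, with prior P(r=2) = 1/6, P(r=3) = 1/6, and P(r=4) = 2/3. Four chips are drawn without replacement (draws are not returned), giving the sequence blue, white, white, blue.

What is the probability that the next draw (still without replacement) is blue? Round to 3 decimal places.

0.500

Under each hypothesis, the probability of the observed sequence is: P(data | r = 2) = (3/5)(2/4)(1/3)(2/2) = 1/10; P(data | r = 3) = (2/5)(3/4)(2/3)(1/2) = 1/10; P(data | r = 4) = (1/5)(4/4)(3/3)(0/2) = 0.
The prior-weighted likelihoods are 1/6 · 1/10 = 1/60, 1/6 · 1/10 = 1/60, 2/3 · 0 = 0; with total 1/30.
Dividing through by the total gives posterior P(r = 2 | data) = 1/2, P(r = 3 | data) = 1/2, P(r = 4 | data) = 0.
So P(blue next | data) = Σ P(blue next | H) P(H | data) = (1)(1/2) + (0)(1/2) = 1/2.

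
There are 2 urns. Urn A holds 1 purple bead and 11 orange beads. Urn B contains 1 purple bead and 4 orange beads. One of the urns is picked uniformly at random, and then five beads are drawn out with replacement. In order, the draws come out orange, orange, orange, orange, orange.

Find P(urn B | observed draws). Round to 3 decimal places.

0.336

Under each hypothesis, the probability of the observed sequence is: P(data | urn A) = (11/12)(11/12)(11/12)(11/12)(11/12) = 0.64723; P(data | urn B) = (4/5)(4/5)(4/5)(4/5)(4/5) = 0.32768.
Weighting by the prior gives 1/2 · 0.64723 = 0.32361, 1/2 · 0.32768 = 0.16384; summing to 0.48745.
Therefore the posterior P(urn B | data) = (0.16384) / (0.48745) = 0.33611.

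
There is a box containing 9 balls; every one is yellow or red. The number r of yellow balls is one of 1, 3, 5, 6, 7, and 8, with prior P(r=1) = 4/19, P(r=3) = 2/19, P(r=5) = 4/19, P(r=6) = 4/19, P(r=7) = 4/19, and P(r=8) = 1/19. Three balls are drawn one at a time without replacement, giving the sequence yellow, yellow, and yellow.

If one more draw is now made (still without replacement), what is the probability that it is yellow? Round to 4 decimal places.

0.6080

Compute the likelihood of the observed sequence for each case: P(data | r = 1) = (1/9)(0/8) = 0; P(data | r = 3) = (3/9)(2/8)(1/7) = 1/84; P(data | r = 5) = (5/9)(4/8)(3/7) = 5/42; P(data | r = 6) = (6/9)(5/8)(4/7) = 5/21; P(data | r = 7) = (7/9)(6/8)(5/7) = 5/12; P(data | r = 8) = (8/9)(7/8)(6/7) = 2/3.
Weighting by the prior gives 4/19 · 0 = 0, 2/19 · 1/84 = 1/798, 4/19 · 5/42 = 10/399, 4/19 · 5/21 = 20/399, 4/19 · 5/12 = 5/57, 1/19 · 2/3 = 2/57; with total 53/266.
The posterior is then P(r = 1 | data) = 0, P(r = 3 | data) = 1/159, P(r = 5 | data) = 20/159, P(r = 6 | data) = 40/159, P(r = 7 | data) = 70/159, P(r = 8 | data) = 28/159.
The predictive probability is P(yellow next | data) = (0)(1/159) + (1/3)(20/159) + (1/2)(40/159) + (2/3)(70/159) + (5/6)(28/159) = 290/477.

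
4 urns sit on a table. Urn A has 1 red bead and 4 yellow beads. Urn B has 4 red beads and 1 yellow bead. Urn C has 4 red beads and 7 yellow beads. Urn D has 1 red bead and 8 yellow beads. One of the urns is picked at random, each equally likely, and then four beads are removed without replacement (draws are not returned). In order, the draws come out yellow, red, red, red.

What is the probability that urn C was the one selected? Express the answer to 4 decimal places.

0.0959

The likelihood of the observed sequence under each hypothesis: P(data | urn A) = (4/5)(1/4)(0/3) = 0; P(data | urn B) = (1/5)(4/4)(3/3)(2/2) = 0.2; P(data | urn C) = (7/11)(4/10)(3/9)(2/8) = 0.021212; P(data | urn D) = (8/9)(1/8)(0/7) = 0.
Weighting by the prior gives 1/4 · 0 = 0, 1/4 · 0.2 = 0.05, 1/4 · 0.021212 = 0.005303, 1/4 · 0 = 0; these sum to 0.055303.
So P(urn C | data) = (0.005303) / (0.055303) = 0.09589.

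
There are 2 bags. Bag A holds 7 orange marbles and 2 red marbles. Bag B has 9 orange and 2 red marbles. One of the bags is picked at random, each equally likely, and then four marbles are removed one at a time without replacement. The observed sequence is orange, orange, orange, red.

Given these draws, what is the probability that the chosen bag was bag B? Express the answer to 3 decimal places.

For each hypothesis, P(data | H) works out to: P(data | bag A) = (7/9)(6/8)(5/7)(2/6) = 0.13889; P(data | bag B) = (9/11)(8/10)(7/9)(2/8) = 0.12727.
Weighting by the prior gives 1/2 · 0.13889 = 0.069444, 1/2 · 0.12727 = 0.063636; summing to 0.13308.
Hence P(bag B | data) = (0.063636) / (0.13308) = 0.47818.

0.478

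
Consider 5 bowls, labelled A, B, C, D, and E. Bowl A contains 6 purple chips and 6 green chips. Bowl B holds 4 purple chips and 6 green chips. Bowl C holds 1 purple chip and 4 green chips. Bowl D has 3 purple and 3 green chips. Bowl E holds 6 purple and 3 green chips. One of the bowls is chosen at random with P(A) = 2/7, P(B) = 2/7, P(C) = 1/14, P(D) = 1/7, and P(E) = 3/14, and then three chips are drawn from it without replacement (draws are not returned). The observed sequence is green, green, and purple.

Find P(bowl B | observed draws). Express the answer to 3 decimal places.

Under each hypothesis, the probability of the observed sequence is: P(data | bowl A) = (6/12)(5/11)(6/10) = 0.13636; P(data | bowl B) = (6/10)(5/9)(4/8) = 0.16667; P(data | bowl C) = (4/5)(3/4)(1/3) = 0.2; P(data | bowl D) = (3/6)(2/5)(3/4) = 0.15; P(data | bowl E) = (3/9)(2/8)(6/7) = 0.071429.
The prior-weighted likelihoods are 2/7 · 0.13636 = 0.038961, 2/7 · 0.16667 = 0.047619, 1/14 · 0.2 = 0.014286, 1/7 · 0.15 = 0.021429, 3/14 · 0.071429 = 0.015306; these sum to 0.1376.
By Bayes' rule, P(bowl B | data) = (0.047619) / (0.1376) = 0.34607.

0.346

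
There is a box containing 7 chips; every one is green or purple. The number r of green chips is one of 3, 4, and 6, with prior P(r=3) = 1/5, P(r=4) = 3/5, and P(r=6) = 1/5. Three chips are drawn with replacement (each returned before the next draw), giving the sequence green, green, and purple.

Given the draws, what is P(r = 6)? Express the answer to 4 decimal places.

For each hypothesis, P(data | H) works out to: P(data | r = 3) = (3/7)(3/7)(4/7) = 0.10496; P(data | r = 4) = (4/7)(4/7)(3/7) = 0.13994; P(data | r = 6) = (6/7)(6/7)(1/7) = 0.10496.
Multiplying each by its prior: 1/5 · 0.10496 = 0.020991, 3/5 · 0.13994 = 0.083965, 1/5 · 0.10496 = 0.020991; summing to 0.12595.
Therefore the posterior P(r = 6 | data) = (0.020991) / (0.12595) = 0.16667.

0.1667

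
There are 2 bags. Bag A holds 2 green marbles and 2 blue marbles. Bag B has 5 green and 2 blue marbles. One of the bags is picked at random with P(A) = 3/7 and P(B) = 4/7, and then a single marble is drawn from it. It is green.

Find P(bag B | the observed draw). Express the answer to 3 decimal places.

Under each hypothesis, the probability of this draw is: P(data | bag A) = (2/4) = 1/2; P(data | bag B) = (5/7) = 5/7.
Multiplying each by its prior: 3/7 · 1/2 = 3/14, 4/7 · 5/7 = 20/49; with total 61/98.
By Bayes' rule, P(bag B | data) = (20/49) / (61/98) = 40/61.

0.656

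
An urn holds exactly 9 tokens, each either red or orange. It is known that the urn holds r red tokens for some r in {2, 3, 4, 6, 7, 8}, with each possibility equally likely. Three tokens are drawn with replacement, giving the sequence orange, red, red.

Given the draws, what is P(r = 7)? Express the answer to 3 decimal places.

The likelihood of the observed sequence under each hypothesis: P(data | r = 2) = (7/9)(2/9)(2/9) = 0.038409; P(data | r = 3) = (6/9)(3/9)(3/9) = 0.074074; P(data | r = 4) = (5/9)(4/9)(4/9) = 0.10974; P(data | r = 6) = (3/9)(6/9)(6/9) = 0.14815; P(data | r = 7) = (2/9)(7/9)(7/9) = 0.13443; P(data | r = 8) = (1/9)(8/9)(8/9) = 0.087791.
Multiplying each by its prior: 1/6 · 0.038409 = 0.0064015, 1/6 · 0.074074 = 0.012346, 1/6 · 0.10974 = 0.01829, 1/6 · 0.14815 = 0.024691, 1/6 · 0.13443 = 0.022405, 1/6 · 0.087791 = 0.014632; these sum to 0.098765.
So P(r = 7 | data) = (0.022405) / (0.098765) = 0.22685.

0.227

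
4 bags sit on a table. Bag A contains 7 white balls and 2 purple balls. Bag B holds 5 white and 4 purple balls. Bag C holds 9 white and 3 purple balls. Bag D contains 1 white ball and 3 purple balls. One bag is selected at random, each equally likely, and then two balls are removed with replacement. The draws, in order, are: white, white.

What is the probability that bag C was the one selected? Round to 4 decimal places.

For each hypothesis, P(data | H) works out to: P(data | bag A) = (7/9)(7/9) = 0.60494; P(data | bag B) = (5/9)(5/9) = 0.30864; P(data | bag C) = (9/12)(9/12) = 0.5625; P(data | bag D) = (1/4)(1/4) = 0.0625.
Weighting by the prior gives 1/4 · 0.60494 = 0.15123, 1/4 · 0.30864 = 0.07716, 1/4 · 0.5625 = 0.14062, 1/4 · 0.0625 = 0.015625; these sum to 0.38465.
Therefore the posterior P(bag C | data) = (0.14062) / (0.38465) = 0.3656.

0.3656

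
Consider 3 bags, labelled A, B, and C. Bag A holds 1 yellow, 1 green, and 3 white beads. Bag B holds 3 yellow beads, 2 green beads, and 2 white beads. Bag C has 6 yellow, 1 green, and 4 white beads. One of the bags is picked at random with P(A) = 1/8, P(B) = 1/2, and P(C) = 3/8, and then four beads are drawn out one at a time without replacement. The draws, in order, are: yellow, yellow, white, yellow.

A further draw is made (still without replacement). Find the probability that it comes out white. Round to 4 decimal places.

Under each hypothesis, the probability of the observed sequence is: P(data | bag A) = (1/5)(0/4) = 0; P(data | bag B) = (3/7)(2/6)(2/5)(1/4) = 1/70; P(data | bag C) = (6/11)(5/10)(4/9)(4/8) = 2/33.
The prior-weighted likelihoods are 1/8 · 0 = 0, 1/2 · 1/70 = 1/140, 3/8 · 2/33 = 1/44; with total 23/770.
Dividing through by the total gives posterior P(bag A | data) = 0, P(bag B | data) = 11/46, P(bag C | data) = 35/46.
Averaging over the posterior, P(white next | data) = (1/3)(11/46) + (3/7)(35/46) = 28/69.

0.4058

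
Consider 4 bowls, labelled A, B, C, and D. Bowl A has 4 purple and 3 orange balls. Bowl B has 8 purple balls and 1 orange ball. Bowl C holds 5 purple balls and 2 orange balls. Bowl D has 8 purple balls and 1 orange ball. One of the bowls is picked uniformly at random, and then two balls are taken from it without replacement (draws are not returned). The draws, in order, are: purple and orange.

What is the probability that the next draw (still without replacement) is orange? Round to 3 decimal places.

0.217

Compute the likelihood of the observed sequence for each case: P(data | bowl A) = (4/7)(3/6) = 2/7; P(data | bowl B) = (8/9)(1/8) = 1/9; P(data | bowl C) = (5/7)(2/6) = 5/21; P(data | bowl D) = (8/9)(1/8) = 1/9.
The prior-weighted likelihoods are 1/4 · 2/7 = 1/14, 1/4 · 1/9 = 1/36, 1/4 · 5/21 = 5/84, 1/4 · 1/9 = 1/36; summing to 47/252.
The posterior is then P(bowl A | data) = 18/47, P(bowl B | data) = 7/47, P(bowl C | data) = 15/47, P(bowl D | data) = 7/47.
Averaging over the posterior, P(orange next | data) = (2/5)(18/47) + (0)(7/47) + (1/5)(15/47) + (0)(7/47) = 51/235.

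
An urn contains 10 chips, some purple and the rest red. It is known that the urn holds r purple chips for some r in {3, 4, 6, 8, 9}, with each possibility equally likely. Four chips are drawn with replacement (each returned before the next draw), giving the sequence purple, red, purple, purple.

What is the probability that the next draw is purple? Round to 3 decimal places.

0.691

Compute the likelihood of the observed sequence for each case: P(data | r = 3) = (3/10)(7/10)(3/10)(3/10) = 0.0189; P(data | r = 4) = (4/10)(6/10)(4/10)(4/10) = 0.0384; P(data | r = 6) = (6/10)(4/10)(6/10)(6/10) = 0.0864; P(data | r = 8) = (8/10)(2/10)(8/10)(8/10) = 0.1024; P(data | r = 9) = (9/10)(1/10)(9/10)(9/10) = 0.0729.
Weighting by the prior gives 1/5 · 0.0189 = 0.00378, 1/5 · 0.0384 = 0.00768, 1/5 · 0.0864 = 0.01728, 1/5 · 0.1024 = 0.02048, 1/5 · 0.0729 = 0.01458; these sum to 0.0638.
Dividing through by the total gives posterior P(r = 3 | data) = 0.059248, P(r = 4 | data) = 0.12038, P(r = 6 | data) = 0.27085, P(r = 8 | data) = 0.321, P(r = 9 | data) = 0.22853.
So P(purple next | data) = Σ P(purple next | H) P(H | data) = (3/10)(0.059248) + (2/5)(0.12038) + (3/5)(0.27085) + (4/5)(0.321) + (9/10)(0.22853) = 0.69091.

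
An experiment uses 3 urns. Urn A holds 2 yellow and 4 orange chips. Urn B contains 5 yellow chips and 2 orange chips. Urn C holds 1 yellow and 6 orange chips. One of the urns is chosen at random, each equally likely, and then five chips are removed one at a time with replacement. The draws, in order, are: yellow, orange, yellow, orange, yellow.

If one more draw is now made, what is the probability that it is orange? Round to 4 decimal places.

The likelihood of the observed sequence under each hypothesis: P(data | urn A) = (2/6)(4/6)(2/6)(4/6)(2/6) = 0.016461; P(data | urn B) = (5/7)(2/7)(5/7)(2/7)(5/7) = 0.02975; P(data | urn C) = (1/7)(6/7)(1/7)(6/7)(1/7) = 0.002142.
Weighting by the prior gives 1/3 · 0.016461 = 0.005487, 1/3 · 0.02975 = 0.0099165, 1/3 · 0.002142 = 0.00071399; summing to 0.016117.
Dividing through by the total gives posterior P(urn A | data) = 0.34044, P(urn B | data) = 0.61526, P(urn C | data) = 0.044299.
The predictive probability is P(orange next | data) = (2/3)(0.34044) + (2/7)(0.61526) + (6/7)(0.044299) = 0.44072.

0.4407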